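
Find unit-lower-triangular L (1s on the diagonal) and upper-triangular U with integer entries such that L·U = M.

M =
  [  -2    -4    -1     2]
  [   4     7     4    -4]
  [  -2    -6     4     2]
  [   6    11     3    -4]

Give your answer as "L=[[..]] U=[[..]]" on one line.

  R1 -= -2·R0 → [0,-1,2,0]
  R2 -= 1·R0 → [0,-2,5,0]
  R3 -= -3·R0 → [0,-1,0,2]
  R2 -= 2·R1 → [0,0,1,0]
  R3 -= 1·R1 → [0,0,-2,2]
  R3 -= -2·R2 → [0,0,0,2]

L=[[1,0,0,0],[-2,1,0,0],[1,2,1,0],[-3,1,-2,1]] U=[[-2,-4,-1,2],[0,-1,2,0],[0,0,1,0],[0,0,0,2]]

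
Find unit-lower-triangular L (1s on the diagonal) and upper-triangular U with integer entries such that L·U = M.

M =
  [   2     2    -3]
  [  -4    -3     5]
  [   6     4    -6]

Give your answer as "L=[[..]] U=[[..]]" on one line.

L=[[1,0,0],[-2,1,0],[3,-2,1]] U=[[2,2,-3],[0,1,-1],[0,0,1]]

  row1 -= -2·row0 → [0,1,-1]
  row2 -= 3·row0 → [0,-2,3]
  row2 -= -2·row1 → [0,0,1]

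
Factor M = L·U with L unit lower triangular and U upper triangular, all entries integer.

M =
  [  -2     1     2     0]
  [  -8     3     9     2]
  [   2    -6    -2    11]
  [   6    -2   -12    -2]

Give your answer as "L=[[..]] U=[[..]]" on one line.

  R1 -= 4·R0 → [0,-1,1,2]
  R2 -= -1·R0 → [0,-5,0,11]
  R3 -= -3·R0 → [0,1,-6,-2]
  R2 -= 5·R1 → [0,0,-5,1]
  R3 -= -1·R1 → [0,0,-5,0]
  R3 -= 1·R2 → [0,0,0,-1]

L=[[1,0,0,0],[4,1,0,0],[-1,5,1,0],[-3,-1,1,1]] U=[[-2,1,2,0],[0,-1,1,2],[0,0,-5,1],[0,0,0,-1]]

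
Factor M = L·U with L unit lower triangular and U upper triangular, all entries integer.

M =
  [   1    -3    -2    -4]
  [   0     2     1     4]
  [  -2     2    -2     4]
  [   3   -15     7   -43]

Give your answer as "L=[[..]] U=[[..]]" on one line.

L=[[1,0,0,0],[0,1,0,0],[-2,-2,1,0],[3,-3,-4,1]] U=[[1,-3,-2,-4],[0,2,1,4],[0,0,-4,4],[0,0,0,-3]]

  r1 -= 0·r0 → [0,2,1,4]
  r2 -= -2·r0 → [0,-4,-6,-4]
  r3 -= 3·r0 → [0,-6,13,-31]
  r2 -= -2·r1 → [0,0,-4,4]
  r3 -= -3·r1 → [0,0,16,-19]
  r3 -= -4·r2 → [0,0,0,-3]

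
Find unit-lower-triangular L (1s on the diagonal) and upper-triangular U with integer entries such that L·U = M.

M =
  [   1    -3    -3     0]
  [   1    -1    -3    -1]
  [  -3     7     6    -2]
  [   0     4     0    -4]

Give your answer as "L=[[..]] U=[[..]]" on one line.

L=[[1,0,0,0],[1,1,0,0],[-3,-1,1,0],[0,2,0,1]] U=[[1,-3,-3,0],[0,2,0,-1],[0,0,-3,-3],[0,0,0,-2]]

  row1 -= 1·row0 → [0,2,0,-1]
  row2 -= -3·row0 → [0,-2,-3,-2]
  row3 -= 0·row0 → [0,4,0,-4]
  row2 -= -1·row1 → [0,0,-3,-3]
  row3 -= 2·row1 → [0,0,0,-2]
  row3 -= 0·row2 → [0,0,0,-2]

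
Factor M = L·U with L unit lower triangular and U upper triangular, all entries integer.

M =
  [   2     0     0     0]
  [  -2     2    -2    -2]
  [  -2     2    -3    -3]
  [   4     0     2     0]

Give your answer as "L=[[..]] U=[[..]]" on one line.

  row1 -= -1·row0 → [0,2,-2,-2]
  row2 -= -1·row0 → [0,2,-3,-3]
  row3 -= 2·row0 → [0,0,2,0]
  row2 -= 1·row1 → [0,0,-1,-1]
  row3 -= 0·row1 → [0,0,2,0]
  row3 -= -2·row2 → [0,0,0,-2]

L=[[1,0,0,0],[-1,1,0,0],[-1,1,1,0],[2,0,-2,1]] U=[[2,0,0,0],[0,2,-2,-2],[0,0,-1,-1],[0,0,0,-2]]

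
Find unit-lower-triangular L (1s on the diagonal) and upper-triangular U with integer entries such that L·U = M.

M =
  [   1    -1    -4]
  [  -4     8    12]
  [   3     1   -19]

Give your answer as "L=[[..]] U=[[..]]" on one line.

  r1 -= -4·r0 → [0,4,-4]
  r2 -= 3·r0 → [0,4,-7]
  r2 -= 1·r1 → [0,0,-3]

L=[[1,0,0],[-4,1,0],[3,1,1]] U=[[1,-1,-4],[0,4,-4],[0,0,-3]]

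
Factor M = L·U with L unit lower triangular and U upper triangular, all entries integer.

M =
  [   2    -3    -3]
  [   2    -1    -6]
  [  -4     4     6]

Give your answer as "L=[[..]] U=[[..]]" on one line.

  row1 -= 1·row0 → [0,2,-3]
  row2 -= -2·row0 → [0,-2,0]
  row2 -= -1·row1 → [0,0,-3]

L=[[1,0,0],[1,1,0],[-2,-1,1]] U=[[2,-3,-3],[0,2,-3],[0,0,-3]]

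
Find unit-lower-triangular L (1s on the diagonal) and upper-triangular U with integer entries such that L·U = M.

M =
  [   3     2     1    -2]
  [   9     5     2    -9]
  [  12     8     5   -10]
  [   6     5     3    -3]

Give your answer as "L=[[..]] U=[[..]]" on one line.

L=[[1,0,0,0],[3,1,0,0],[4,0,1,0],[2,-1,0,1]] U=[[3,2,1,-2],[0,-1,-1,-3],[0,0,1,-2],[0,0,0,-2]]

  R1 -= 3·R0 → [0,-1,-1,-3]
  R2 -= 4·R0 → [0,0,1,-2]
  R3 -= 2·R0 → [0,1,1,1]
  R2 -= 0·R1 → [0,0,1,-2]
  R3 -= -1·R1 → [0,0,0,-2]
  R3 -= 0·R2 → [0,0,0,-2]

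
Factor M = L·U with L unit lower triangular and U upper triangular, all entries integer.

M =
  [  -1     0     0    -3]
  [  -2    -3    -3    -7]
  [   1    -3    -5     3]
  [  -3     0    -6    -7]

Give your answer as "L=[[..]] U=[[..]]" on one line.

  R1 -= 2·R0 → [0,-3,-3,-1]
  R2 -= -1·R0 → [0,-3,-5,0]
  R3 -= 3·R0 → [0,0,-6,2]
  R2 -= 1·R1 → [0,0,-2,1]
  R3 -= 0·R1 → [0,0,-6,2]
  R3 -= 3·R2 → [0,0,0,-1]

L=[[1,0,0,0],[2,1,0,0],[-1,1,1,0],[3,0,3,1]] U=[[-1,0,0,-3],[0,-3,-3,-1],[0,0,-2,1],[0,0,0,-1]]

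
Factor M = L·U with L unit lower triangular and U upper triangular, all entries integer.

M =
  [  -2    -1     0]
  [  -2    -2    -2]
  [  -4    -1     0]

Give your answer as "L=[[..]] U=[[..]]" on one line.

L=[[1,0,0],[1,1,0],[2,-1,1]] U=[[-2,-1,0],[0,-1,-2],[0,0,-2]]

  r1 -= 1·r0 → [0,-1,-2]
  r2 -= 2·r0 → [0,1,0]
  r2 -= -1·r1 → [0,0,-2]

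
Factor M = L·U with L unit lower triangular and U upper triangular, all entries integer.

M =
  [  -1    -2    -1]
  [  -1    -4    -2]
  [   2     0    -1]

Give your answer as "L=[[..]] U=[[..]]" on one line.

  r1 -= 1·r0 → [0,-2,-1]
  r2 -= -2·r0 → [0,-4,-3]
  r2 -= 2·r1 → [0,0,-1]

L=[[1,0,0],[1,1,0],[-2,2,1]] U=[[-1,-2,-1],[0,-2,-1],[0,0,-1]]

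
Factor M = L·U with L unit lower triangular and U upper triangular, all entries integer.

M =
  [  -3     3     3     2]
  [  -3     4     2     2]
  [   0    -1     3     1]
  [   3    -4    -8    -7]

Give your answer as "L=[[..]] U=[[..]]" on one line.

  row1 -= 1·row0 → [0,1,-1,0]
  row2 -= 0·row0 → [0,-1,3,1]
  row3 -= -1·row0 → [0,-1,-5,-5]
  row2 -= -1·row1 → [0,0,2,1]
  row3 -= -1·row1 → [0,0,-6,-5]
  row3 -= -3·row2 → [0,0,0,-2]

L=[[1,0,0,0],[1,1,0,0],[0,-1,1,0],[-1,-1,-3,1]] U=[[-3,3,3,2],[0,1,-1,0],[0,0,2,1],[0,0,0,-2]]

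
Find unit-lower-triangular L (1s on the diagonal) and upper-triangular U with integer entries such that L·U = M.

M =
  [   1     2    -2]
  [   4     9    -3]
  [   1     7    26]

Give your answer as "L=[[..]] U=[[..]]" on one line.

  R1 -= 4·R0 → [0,1,5]
  R2 -= 1·R0 → [0,5,28]
  R2 -= 5·R1 → [0,0,3]

L=[[1,0,0],[4,1,0],[1,5,1]] U=[[1,2,-2],[0,1,5],[0,0,3]]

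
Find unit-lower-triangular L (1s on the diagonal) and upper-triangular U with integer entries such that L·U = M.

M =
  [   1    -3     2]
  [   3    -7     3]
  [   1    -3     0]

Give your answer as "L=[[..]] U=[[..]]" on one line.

L=[[1,0,0],[3,1,0],[1,0,1]] U=[[1,-3,2],[0,2,-3],[0,0,-2]]

  R1 -= 3·R0 → [0,2,-3]
  R2 -= 1·R0 → [0,0,-2]
  R2 -= 0·R1 → [0,0,-2]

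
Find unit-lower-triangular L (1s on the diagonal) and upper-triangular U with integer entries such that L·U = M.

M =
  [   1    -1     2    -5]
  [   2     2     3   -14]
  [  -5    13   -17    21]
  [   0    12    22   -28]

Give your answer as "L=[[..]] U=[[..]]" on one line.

  row1 -= 2·row0 → [0,4,-1,-4]
  row2 -= -5·row0 → [0,8,-7,-4]
  row3 -= 0·row0 → [0,12,22,-28]
  row2 -= 2·row1 → [0,0,-5,4]
  row3 -= 3·row1 → [0,0,25,-16]
  row3 -= -5·row2 → [0,0,0,4]

L=[[1,0,0,0],[2,1,0,0],[-5,2,1,0],[0,3,-5,1]] U=[[1,-1,2,-5],[0,4,-1,-4],[0,0,-5,4],[0,0,0,4]]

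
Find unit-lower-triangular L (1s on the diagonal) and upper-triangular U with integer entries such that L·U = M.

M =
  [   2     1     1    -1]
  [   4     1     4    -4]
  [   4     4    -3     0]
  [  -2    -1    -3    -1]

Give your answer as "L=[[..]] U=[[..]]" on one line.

  row1 -= 2·row0 → [0,-1,2,-2]
  row2 -= 2·row0 → [0,2,-5,2]
  row3 -= -1·row0 → [0,0,-2,-2]
  row2 -= -2·row1 → [0,0,-1,-2]
  row3 -= 0·row1 → [0,0,-2,-2]
  row3 -= 2·row2 → [0,0,0,2]

L=[[1,0,0,0],[2,1,0,0],[2,-2,1,0],[-1,0,2,1]] U=[[2,1,1,-1],[0,-1,2,-2],[0,0,-1,-2],[0,0,0,2]]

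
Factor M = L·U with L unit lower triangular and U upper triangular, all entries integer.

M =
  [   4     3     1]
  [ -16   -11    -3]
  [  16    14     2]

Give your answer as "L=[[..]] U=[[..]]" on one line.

  r1 -= -4·r0 → [0,1,1]
  r2 -= 4·r0 → [0,2,-2]
  r2 -= 2·r1 → [0,0,-4]

L=[[1,0,0],[-4,1,0],[4,2,1]] U=[[4,3,1],[0,1,1],[0,0,-4]]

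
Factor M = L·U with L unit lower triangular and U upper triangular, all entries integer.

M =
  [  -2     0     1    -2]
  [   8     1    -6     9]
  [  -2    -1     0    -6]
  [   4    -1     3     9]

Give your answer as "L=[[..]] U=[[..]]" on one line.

L=[[1,0,0,0],[-4,1,0,0],[1,-1,1,0],[-2,-1,-1,1]] U=[[-2,0,1,-2],[0,1,-2,1],[0,0,-3,-3],[0,0,0,3]]

  row1 -= -4·row0 → [0,1,-2,1]
  row2 -= 1·row0 → [0,-1,-1,-4]
  row3 -= -2·row0 → [0,-1,5,5]
  row2 -= -1·row1 → [0,0,-3,-3]
  row3 -= -1·row1 → [0,0,3,6]
  row3 -= -1·row2 → [0,0,0,3]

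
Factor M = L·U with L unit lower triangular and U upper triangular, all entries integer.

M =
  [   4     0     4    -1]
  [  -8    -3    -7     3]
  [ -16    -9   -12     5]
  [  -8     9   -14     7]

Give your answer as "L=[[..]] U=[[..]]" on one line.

L=[[1,0,0,0],[-2,1,0,0],[-4,3,1,0],[-2,-3,-3,1]] U=[[4,0,4,-1],[0,-3,1,1],[0,0,1,-2],[0,0,0,2]]

  R1 -= -2·R0 → [0,-3,1,1]
  R2 -= -4·R0 → [0,-9,4,1]
  R3 -= -2·R0 → [0,9,-6,5]
  R2 -= 3·R1 → [0,0,1,-2]
  R3 -= -3·R1 → [0,0,-3,8]
  R3 -= -3·R2 → [0,0,0,2]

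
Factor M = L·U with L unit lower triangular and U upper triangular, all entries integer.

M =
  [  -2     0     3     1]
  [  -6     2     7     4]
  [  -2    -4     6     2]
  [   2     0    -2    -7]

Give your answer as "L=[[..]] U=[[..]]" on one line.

  R1 -= 3·R0 → [0,2,-2,1]
  R2 -= 1·R0 → [0,-4,3,1]
  R3 -= -1·R0 → [0,0,1,-6]
  R2 -= -2·R1 → [0,0,-1,3]
  R3 -= 0·R1 → [0,0,1,-6]
  R3 -= -1·R2 → [0,0,0,-3]

L=[[1,0,0,0],[3,1,0,0],[1,-2,1,0],[-1,0,-1,1]] U=[[-2,0,3,1],[0,2,-2,1],[0,0,-1,3],[0,0,0,-3]]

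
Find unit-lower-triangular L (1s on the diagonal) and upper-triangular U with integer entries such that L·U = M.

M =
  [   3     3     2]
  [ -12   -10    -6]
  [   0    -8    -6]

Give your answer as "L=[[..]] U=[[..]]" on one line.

L=[[1,0,0],[-4,1,0],[0,-4,1]] U=[[3,3,2],[0,2,2],[0,0,2]]

  R1 -= -4·R0 → [0,2,2]
  R2 -= 0·R0 → [0,-8,-6]
  R2 -= -4·R1 → [0,0,2]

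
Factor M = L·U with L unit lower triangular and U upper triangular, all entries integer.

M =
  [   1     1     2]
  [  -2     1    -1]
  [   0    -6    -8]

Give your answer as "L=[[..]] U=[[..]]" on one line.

L=[[1,0,0],[-2,1,0],[0,-2,1]] U=[[1,1,2],[0,3,3],[0,0,-2]]

  r1 -= -2·r0 → [0,3,3]
  r2 -= 0·r0 → [0,-6,-8]
  r2 -= -2·r1 → [0,0,-2]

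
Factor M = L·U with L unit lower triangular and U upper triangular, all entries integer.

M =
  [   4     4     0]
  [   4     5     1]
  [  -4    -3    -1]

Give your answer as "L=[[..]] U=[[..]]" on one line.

L=[[1,0,0],[1,1,0],[-1,1,1]] U=[[4,4,0],[0,1,1],[0,0,-2]]

  r1 -= 1·r0 → [0,1,1]
  r2 -= -1·r0 → [0,1,-1]
  r2 -= 1·r1 → [0,0,-2]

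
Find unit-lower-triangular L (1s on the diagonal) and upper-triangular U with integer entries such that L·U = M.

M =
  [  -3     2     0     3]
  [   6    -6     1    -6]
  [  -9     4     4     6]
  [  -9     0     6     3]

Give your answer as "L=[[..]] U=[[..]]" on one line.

L=[[1,0,0,0],[-2,1,0,0],[3,1,1,0],[3,3,1,1]] U=[[-3,2,0,3],[0,-2,1,0],[0,0,3,-3],[0,0,0,-3]]

  row1 -= -2·row0 → [0,-2,1,0]
  row2 -= 3·row0 → [0,-2,4,-3]
  row3 -= 3·row0 → [0,-6,6,-6]
  row2 -= 1·row1 → [0,0,3,-3]
  row3 -= 3·row1 → [0,0,3,-6]
  row3 -= 1·row2 → [0,0,0,-3]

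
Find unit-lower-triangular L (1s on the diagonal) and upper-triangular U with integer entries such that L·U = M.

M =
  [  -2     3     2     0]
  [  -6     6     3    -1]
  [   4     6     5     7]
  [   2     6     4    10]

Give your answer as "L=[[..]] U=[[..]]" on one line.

  R1 -= 3·R0 → [0,-3,-3,-1]
  R2 -= -2·R0 → [0,12,9,7]
  R3 -= -1·R0 → [0,9,6,10]
  R2 -= -4·R1 → [0,0,-3,3]
  R3 -= -3·R1 → [0,0,-3,7]
  R3 -= 1·R2 → [0,0,0,4]

L=[[1,0,0,0],[3,1,0,0],[-2,-4,1,0],[-1,-3,1,1]] U=[[-2,3,2,0],[0,-3,-3,-1],[0,0,-3,3],[0,0,0,4]]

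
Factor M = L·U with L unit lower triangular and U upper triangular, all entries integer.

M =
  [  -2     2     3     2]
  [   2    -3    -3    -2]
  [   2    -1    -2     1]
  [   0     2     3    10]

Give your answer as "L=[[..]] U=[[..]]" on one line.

  row1 -= -1·row0 → [0,-1,0,0]
  row2 -= -1·row0 → [0,1,1,3]
  row3 -= 0·row0 → [0,2,3,10]
  row2 -= -1·row1 → [0,0,1,3]
  row3 -= -2·row1 → [0,0,3,10]
  row3 -= 3·row2 → [0,0,0,1]

L=[[1,0,0,0],[-1,1,0,0],[-1,-1,1,0],[0,-2,3,1]] U=[[-2,2,3,2],[0,-1,0,0],[0,0,1,3],[0,0,0,1]]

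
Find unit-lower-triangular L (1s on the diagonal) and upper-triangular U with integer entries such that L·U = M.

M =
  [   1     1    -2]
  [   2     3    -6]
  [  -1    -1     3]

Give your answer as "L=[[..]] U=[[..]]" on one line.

  r1 -= 2·r0 → [0,1,-2]
  r2 -= -1·r0 → [0,0,1]
  r2 -= 0·r1 → [0,0,1]

L=[[1,0,0],[2,1,0],[-1,0,1]] U=[[1,1,-2],[0,1,-2],[0,0,1]]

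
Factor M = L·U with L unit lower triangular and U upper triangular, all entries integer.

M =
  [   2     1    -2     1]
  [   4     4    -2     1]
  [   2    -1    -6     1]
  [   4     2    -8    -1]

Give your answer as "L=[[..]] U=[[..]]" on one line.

L=[[1,0,0,0],[2,1,0,0],[1,-1,1,0],[2,0,2,1]] U=[[2,1,-2,1],[0,2,2,-1],[0,0,-2,-1],[0,0,0,-1]]

  R1 -= 2·R0 → [0,2,2,-1]
  R2 -= 1·R0 → [0,-2,-4,0]
  R3 -= 2·R0 → [0,0,-4,-3]
  R2 -= -1·R1 → [0,0,-2,-1]
  R3 -= 0·R1 → [0,0,-4,-3]
  R3 -= 2·R2 → [0,0,0,-1]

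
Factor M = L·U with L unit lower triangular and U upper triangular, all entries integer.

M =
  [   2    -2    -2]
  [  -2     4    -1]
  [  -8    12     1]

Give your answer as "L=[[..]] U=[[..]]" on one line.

  row1 -= -1·row0 → [0,2,-3]
  row2 -= -4·row0 → [0,4,-7]
  row2 -= 2·row1 → [0,0,-1]

L=[[1,0,0],[-1,1,0],[-4,2,1]] U=[[2,-2,-2],[0,2,-3],[0,0,-1]]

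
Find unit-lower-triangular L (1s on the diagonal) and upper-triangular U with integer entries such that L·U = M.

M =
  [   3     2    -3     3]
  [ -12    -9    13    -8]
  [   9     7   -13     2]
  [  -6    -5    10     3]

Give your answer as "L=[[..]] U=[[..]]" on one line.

L=[[1,0,0,0],[-4,1,0,0],[3,-1,1,0],[-2,1,-1,1]] U=[[3,2,-3,3],[0,-1,1,4],[0,0,-3,-3],[0,0,0,2]]

  r1 -= -4·r0 → [0,-1,1,4]
  r2 -= 3·r0 → [0,1,-4,-7]
  r3 -= -2·r0 → [0,-1,4,9]
  r2 -= -1·r1 → [0,0,-3,-3]
  r3 -= 1·r1 → [0,0,3,5]
  r3 -= -1·r2 → [0,0,0,2]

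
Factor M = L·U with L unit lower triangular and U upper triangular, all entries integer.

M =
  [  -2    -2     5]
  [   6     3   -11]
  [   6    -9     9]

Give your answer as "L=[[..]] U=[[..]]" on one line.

L=[[1,0,0],[-3,1,0],[-3,5,1]] U=[[-2,-2,5],[0,-3,4],[0,0,4]]

  r1 -= -3·r0 → [0,-3,4]
  r2 -= -3·r0 → [0,-15,24]
  r2 -= 5·r1 → [0,0,4]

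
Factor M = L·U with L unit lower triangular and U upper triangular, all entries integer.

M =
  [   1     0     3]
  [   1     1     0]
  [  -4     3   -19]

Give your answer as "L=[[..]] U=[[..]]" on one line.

L=[[1,0,0],[1,1,0],[-4,3,1]] U=[[1,0,3],[0,1,-3],[0,0,2]]

  R1 -= 1·R0 → [0,1,-3]
  R2 -= -4·R0 → [0,3,-7]
  R2 -= 3·R1 → [0,0,2]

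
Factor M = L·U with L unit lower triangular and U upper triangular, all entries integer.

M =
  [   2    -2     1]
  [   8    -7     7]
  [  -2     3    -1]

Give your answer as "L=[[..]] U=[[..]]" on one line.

L=[[1,0,0],[4,1,0],[-1,1,1]] U=[[2,-2,1],[0,1,3],[0,0,-3]]

  row1 -= 4·row0 → [0,1,3]
  row2 -= -1·row0 → [0,1,0]
  row2 -= 1·row1 → [0,0,-3]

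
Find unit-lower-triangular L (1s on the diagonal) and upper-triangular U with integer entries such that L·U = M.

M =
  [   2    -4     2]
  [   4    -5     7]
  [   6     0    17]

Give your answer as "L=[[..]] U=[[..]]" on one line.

L=[[1,0,0],[2,1,0],[3,4,1]] U=[[2,-4,2],[0,3,3],[0,0,-1]]

  row1 -= 2·row0 → [0,3,3]
  row2 -= 3·row0 → [0,12,11]
  row2 -= 4·row1 → [0,0,-1]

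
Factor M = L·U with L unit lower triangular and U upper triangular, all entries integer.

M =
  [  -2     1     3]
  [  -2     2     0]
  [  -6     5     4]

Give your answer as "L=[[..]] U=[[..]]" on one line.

L=[[1,0,0],[1,1,0],[3,2,1]] U=[[-2,1,3],[0,1,-3],[0,0,1]]

  R1 -= 1·R0 → [0,1,-3]
  R2 -= 3·R0 → [0,2,-5]
  R2 -= 2·R1 → [0,0,1]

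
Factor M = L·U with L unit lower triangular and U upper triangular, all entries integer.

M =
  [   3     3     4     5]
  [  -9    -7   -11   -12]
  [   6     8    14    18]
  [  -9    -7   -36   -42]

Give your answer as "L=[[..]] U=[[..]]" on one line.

  r1 -= -3·r0 → [0,2,1,3]
  r2 -= 2·r0 → [0,2,6,8]
  r3 -= -3·r0 → [0,2,-24,-27]
  r2 -= 1·r1 → [0,0,5,5]
  r3 -= 1·r1 → [0,0,-25,-30]
  r3 -= -5·r2 → [0,0,0,-5]

L=[[1,0,0,0],[-3,1,0,0],[2,1,1,0],[-3,1,-5,1]] U=[[3,3,4,5],[0,2,1,3],[0,0,5,5],[0,0,0,-5]]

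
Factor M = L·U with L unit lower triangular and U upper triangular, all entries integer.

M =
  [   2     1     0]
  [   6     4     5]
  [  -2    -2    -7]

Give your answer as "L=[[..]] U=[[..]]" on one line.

  r1 -= 3·r0 → [0,1,5]
  r2 -= -1·r0 → [0,-1,-7]
  r2 -= -1·r1 → [0,0,-2]

L=[[1,0,0],[3,1,0],[-1,-1,1]] U=[[2,1,0],[0,1,5],[0,0,-2]]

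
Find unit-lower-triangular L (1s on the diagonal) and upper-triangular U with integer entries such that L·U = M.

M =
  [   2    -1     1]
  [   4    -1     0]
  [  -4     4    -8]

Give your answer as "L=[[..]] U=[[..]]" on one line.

L=[[1,0,0],[2,1,0],[-2,2,1]] U=[[2,-1,1],[0,1,-2],[0,0,-2]]

  row1 -= 2·row0 → [0,1,-2]
  row2 -= -2·row0 → [0,2,-6]
  row2 -= 2·row1 → [0,0,-2]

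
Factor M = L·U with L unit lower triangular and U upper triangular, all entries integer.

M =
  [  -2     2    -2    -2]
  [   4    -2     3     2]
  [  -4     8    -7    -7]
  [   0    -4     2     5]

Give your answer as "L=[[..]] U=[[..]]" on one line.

L=[[1,0,0,0],[-2,1,0,0],[2,2,1,0],[0,-2,0,1]] U=[[-2,2,-2,-2],[0,2,-1,-2],[0,0,-1,1],[0,0,0,1]]

  r1 -= -2·r0 → [0,2,-1,-2]
  r2 -= 2·r0 → [0,4,-3,-3]
  r3 -= 0·r0 → [0,-4,2,5]
  r2 -= 2·r1 → [0,0,-1,1]
  r3 -= -2·r1 → [0,0,0,1]
  r3 -= 0·r2 → [0,0,0,1]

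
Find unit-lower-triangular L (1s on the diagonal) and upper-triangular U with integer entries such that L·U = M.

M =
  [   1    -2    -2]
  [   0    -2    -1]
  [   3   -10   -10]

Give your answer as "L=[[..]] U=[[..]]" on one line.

  row1 -= 0·row0 → [0,-2,-1]
  row2 -= 3·row0 → [0,-4,-4]
  row2 -= 2·row1 → [0,0,-2]

L=[[1,0,0],[0,1,0],[3,2,1]] U=[[1,-2,-2],[0,-2,-1],[0,0,-2]]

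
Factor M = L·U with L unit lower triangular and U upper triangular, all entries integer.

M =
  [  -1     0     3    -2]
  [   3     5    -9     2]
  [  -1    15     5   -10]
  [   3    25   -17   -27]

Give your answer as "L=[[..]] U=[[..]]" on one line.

  row1 -= -3·row0 → [0,5,0,-4]
  row2 -= 1·row0 → [0,15,2,-8]
  row3 -= -3·row0 → [0,25,-8,-33]
  row2 -= 3·row1 → [0,0,2,4]
  row3 -= 5·row1 → [0,0,-8,-13]
  row3 -= -4·row2 → [0,0,0,3]

L=[[1,0,0,0],[-3,1,0,0],[1,3,1,0],[-3,5,-4,1]] U=[[-1,0,3,-2],[0,5,0,-4],[0,0,2,4],[0,0,0,3]]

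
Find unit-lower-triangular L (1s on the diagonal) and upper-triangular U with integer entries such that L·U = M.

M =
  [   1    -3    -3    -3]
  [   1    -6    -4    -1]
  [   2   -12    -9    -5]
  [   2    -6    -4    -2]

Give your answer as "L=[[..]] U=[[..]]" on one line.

  row1 -= 1·row0 → [0,-3,-1,2]
  row2 -= 2·row0 → [0,-6,-3,1]
  row3 -= 2·row0 → [0,0,2,4]
  row2 -= 2·row1 → [0,0,-1,-3]
  row3 -= 0·row1 → [0,0,2,4]
  row3 -= -2·row2 → [0,0,0,-2]

L=[[1,0,0,0],[1,1,0,0],[2,2,1,0],[2,0,-2,1]] U=[[1,-3,-3,-3],[0,-3,-1,2],[0,0,-1,-3],[0,0,0,-2]]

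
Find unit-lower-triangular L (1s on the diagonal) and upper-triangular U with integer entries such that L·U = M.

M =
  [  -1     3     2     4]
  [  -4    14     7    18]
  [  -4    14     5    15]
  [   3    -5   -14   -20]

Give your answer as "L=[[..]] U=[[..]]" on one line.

  R1 -= 4·R0 → [0,2,-1,2]
  R2 -= 4·R0 → [0,2,-3,-1]
  R3 -= -3·R0 → [0,4,-8,-8]
  R2 -= 1·R1 → [0,0,-2,-3]
  R3 -= 2·R1 → [0,0,-6,-12]
  R3 -= 3·R2 → [0,0,0,-3]

L=[[1,0,0,0],[4,1,0,0],[4,1,1,0],[-3,2,3,1]] U=[[-1,3,2,4],[0,2,-1,2],[0,0,-2,-3],[0,0,0,-3]]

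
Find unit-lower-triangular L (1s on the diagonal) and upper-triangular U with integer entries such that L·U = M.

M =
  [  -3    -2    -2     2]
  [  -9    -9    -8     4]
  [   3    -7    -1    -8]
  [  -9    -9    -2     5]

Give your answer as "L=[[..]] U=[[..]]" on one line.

L=[[1,0,0,0],[3,1,0,0],[-1,3,1,0],[3,1,2,1]] U=[[-3,-2,-2,2],[0,-3,-2,-2],[0,0,3,0],[0,0,0,1]]

  R1 -= 3·R0 → [0,-3,-2,-2]
  R2 -= -1·R0 → [0,-9,-3,-6]
  R3 -= 3·R0 → [0,-3,4,-1]
  R2 -= 3·R1 → [0,0,3,0]
  R3 -= 1·R1 → [0,0,6,1]
  R3 -= 2·R2 → [0,0,0,1]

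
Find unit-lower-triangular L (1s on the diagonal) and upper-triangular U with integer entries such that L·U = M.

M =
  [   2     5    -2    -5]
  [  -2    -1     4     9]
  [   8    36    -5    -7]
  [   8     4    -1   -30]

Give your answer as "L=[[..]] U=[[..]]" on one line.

  r1 -= -1·r0 → [0,4,2,4]
  r2 -= 4·r0 → [0,16,3,13]
  r3 -= 4·r0 → [0,-16,7,-10]
  r2 -= 4·r1 → [0,0,-5,-3]
  r3 -= -4·r1 → [0,0,15,6]
  r3 -= -3·r2 → [0,0,0,-3]

L=[[1,0,0,0],[-1,1,0,0],[4,4,1,0],[4,-4,-3,1]] U=[[2,5,-2,-5],[0,4,2,4],[0,0,-5,-3],[0,0,0,-3]]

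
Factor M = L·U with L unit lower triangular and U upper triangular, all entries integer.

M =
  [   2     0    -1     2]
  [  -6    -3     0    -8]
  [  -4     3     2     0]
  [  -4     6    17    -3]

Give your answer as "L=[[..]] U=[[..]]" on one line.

  row1 -= -3·row0 → [0,-3,-3,-2]
  row2 -= -2·row0 → [0,3,0,4]
  row3 -= -2·row0 → [0,6,15,1]
  row2 -= -1·row1 → [0,0,-3,2]
  row3 -= -2·row1 → [0,0,9,-3]
  row3 -= -3·row2 → [0,0,0,3]

L=[[1,0,0,0],[-3,1,0,0],[-2,-1,1,0],[-2,-2,-3,1]] U=[[2,0,-1,2],[0,-3,-3,-2],[0,0,-3,2],[0,0,0,3]]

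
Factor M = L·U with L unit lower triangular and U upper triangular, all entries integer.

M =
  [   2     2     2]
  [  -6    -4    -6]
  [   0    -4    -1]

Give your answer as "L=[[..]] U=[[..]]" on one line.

L=[[1,0,0],[-3,1,0],[0,-2,1]] U=[[2,2,2],[0,2,0],[0,0,-1]]

  r1 -= -3·r0 → [0,2,0]
  r2 -= 0·r0 → [0,-4,-1]
  r2 -= -2·r1 → [0,0,-1]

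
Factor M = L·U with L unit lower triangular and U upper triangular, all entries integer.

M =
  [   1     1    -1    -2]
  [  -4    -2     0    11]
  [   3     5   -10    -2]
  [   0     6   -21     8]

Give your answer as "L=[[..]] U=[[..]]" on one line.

L=[[1,0,0,0],[-4,1,0,0],[3,1,1,0],[0,3,3,1]] U=[[1,1,-1,-2],[0,2,-4,3],[0,0,-3,1],[0,0,0,-4]]

  r1 -= -4·r0 → [0,2,-4,3]
  r2 -= 3·r0 → [0,2,-7,4]
  r3 -= 0·r0 → [0,6,-21,8]
  r2 -= 1·r1 → [0,0,-3,1]
  r3 -= 3·r1 → [0,0,-9,-1]
  r3 -= 3·r2 → [0,0,0,-4]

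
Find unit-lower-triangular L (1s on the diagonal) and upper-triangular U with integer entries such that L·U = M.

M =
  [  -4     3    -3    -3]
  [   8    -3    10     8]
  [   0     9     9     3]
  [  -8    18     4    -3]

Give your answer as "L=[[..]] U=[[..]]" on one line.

L=[[1,0,0,0],[-2,1,0,0],[0,3,1,0],[2,4,2,1]] U=[[-4,3,-3,-3],[0,3,4,2],[0,0,-3,-3],[0,0,0,1]]

  r1 -= -2·r0 → [0,3,4,2]
  r2 -= 0·r0 → [0,9,9,3]
  r3 -= 2·r0 → [0,12,10,3]
  r2 -= 3·r1 → [0,0,-3,-3]
  r3 -= 4·r1 → [0,0,-6,-5]
  r3 -= 2·r2 → [0,0,0,1]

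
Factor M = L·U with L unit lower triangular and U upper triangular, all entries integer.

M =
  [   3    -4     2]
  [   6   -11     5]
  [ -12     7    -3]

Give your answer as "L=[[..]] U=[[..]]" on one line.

  R1 -= 2·R0 → [0,-3,1]
  R2 -= -4·R0 → [0,-9,5]
  R2 -= 3·R1 → [0,0,2]

L=[[1,0,0],[2,1,0],[-4,3,1]] U=[[3,-4,2],[0,-3,1],[0,0,2]]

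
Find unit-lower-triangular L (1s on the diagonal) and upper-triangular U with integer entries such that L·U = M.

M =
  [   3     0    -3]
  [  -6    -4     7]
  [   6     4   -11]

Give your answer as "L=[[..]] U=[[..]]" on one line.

L=[[1,0,0],[-2,1,0],[2,-1,1]] U=[[3,0,-3],[0,-4,1],[0,0,-4]]

  R1 -= -2·R0 → [0,-4,1]
  R2 -= 2·R0 → [0,4,-5]
  R2 -= -1·R1 → [0,0,-4]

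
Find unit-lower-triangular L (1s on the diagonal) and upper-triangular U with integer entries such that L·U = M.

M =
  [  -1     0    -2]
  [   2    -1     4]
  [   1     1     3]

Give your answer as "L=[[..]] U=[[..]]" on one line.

L=[[1,0,0],[-2,1,0],[-1,-1,1]] U=[[-1,0,-2],[0,-1,0],[0,0,1]]

  row1 -= -2·row0 → [0,-1,0]
  row2 -= -1·row0 → [0,1,1]
  row2 -= -1·row1 → [0,0,1]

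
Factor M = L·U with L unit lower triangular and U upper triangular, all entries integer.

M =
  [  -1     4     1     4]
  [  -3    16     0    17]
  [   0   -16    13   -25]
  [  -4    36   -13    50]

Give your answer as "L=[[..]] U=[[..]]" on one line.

  R1 -= 3·R0 → [0,4,-3,5]
  R2 -= 0·R0 → [0,-16,13,-25]
  R3 -= 4·R0 → [0,20,-17,34]
  R2 -= -4·R1 → [0,0,1,-5]
  R3 -= 5·R1 → [0,0,-2,9]
  R3 -= -2·R2 → [0,0,0,-1]

L=[[1,0,0,0],[3,1,0,0],[0,-4,1,0],[4,5,-2,1]] U=[[-1,4,1,4],[0,4,-3,5],[0,0,1,-5],[0,0,0,-1]]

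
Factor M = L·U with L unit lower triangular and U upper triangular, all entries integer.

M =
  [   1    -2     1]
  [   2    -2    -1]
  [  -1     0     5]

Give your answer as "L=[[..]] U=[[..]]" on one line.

  r1 -= 2·r0 → [0,2,-3]
  r2 -= -1·r0 → [0,-2,6]
  r2 -= -1·r1 → [0,0,3]

L=[[1,0,0],[2,1,0],[-1,-1,1]] U=[[1,-2,1],[0,2,-3],[0,0,3]]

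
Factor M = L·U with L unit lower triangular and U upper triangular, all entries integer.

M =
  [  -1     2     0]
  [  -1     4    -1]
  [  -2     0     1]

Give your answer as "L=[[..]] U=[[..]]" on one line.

L=[[1,0,0],[1,1,0],[2,-2,1]] U=[[-1,2,0],[0,2,-1],[0,0,-1]]

  R1 -= 1·R0 → [0,2,-1]
  R2 -= 2·R0 → [0,-4,1]
  R2 -= -2·R1 → [0,0,-1]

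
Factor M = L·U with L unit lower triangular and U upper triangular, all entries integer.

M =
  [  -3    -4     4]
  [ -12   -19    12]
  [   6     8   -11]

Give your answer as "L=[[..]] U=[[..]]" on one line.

  R1 -= 4·R0 → [0,-3,-4]
  R2 -= -2·R0 → [0,0,-3]
  R2 -= 0·R1 → [0,0,-3]

L=[[1,0,0],[4,1,0],[-2,0,1]] U=[[-3,-4,4],[0,-3,-4],[0,0,-3]]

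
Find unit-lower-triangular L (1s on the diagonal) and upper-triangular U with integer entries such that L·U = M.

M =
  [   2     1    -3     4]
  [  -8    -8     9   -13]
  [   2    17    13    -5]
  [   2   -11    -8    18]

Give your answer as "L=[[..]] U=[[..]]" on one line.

  r1 -= -4·r0 → [0,-4,-3,3]
  r2 -= 1·r0 → [0,16,16,-9]
  r3 -= 1·r0 → [0,-12,-5,14]
  r2 -= -4·r1 → [0,0,4,3]
  r3 -= 3·r1 → [0,0,4,5]
  r3 -= 1·r2 → [0,0,0,2]

L=[[1,0,0,0],[-4,1,0,0],[1,-4,1,0],[1,3,1,1]] U=[[2,1,-3,4],[0,-4,-3,3],[0,0,4,3],[0,0,0,2]]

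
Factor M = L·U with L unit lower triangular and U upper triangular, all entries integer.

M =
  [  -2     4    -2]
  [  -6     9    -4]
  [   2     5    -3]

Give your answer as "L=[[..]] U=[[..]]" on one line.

  r1 -= 3·r0 → [0,-3,2]
  r2 -= -1·r0 → [0,9,-5]
  r2 -= -3·r1 → [0,0,1]

L=[[1,0,0],[3,1,0],[-1,-3,1]] U=[[-2,4,-2],[0,-3,2],[0,0,1]]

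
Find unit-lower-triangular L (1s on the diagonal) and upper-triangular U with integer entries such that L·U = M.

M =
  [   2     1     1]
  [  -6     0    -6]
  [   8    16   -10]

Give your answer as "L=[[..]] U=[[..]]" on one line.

L=[[1,0,0],[-3,1,0],[4,4,1]] U=[[2,1,1],[0,3,-3],[0,0,-2]]

  r1 -= -3·r0 → [0,3,-3]
  r2 -= 4·r0 → [0,12,-14]
  r2 -= 4·r1 → [0,0,-2]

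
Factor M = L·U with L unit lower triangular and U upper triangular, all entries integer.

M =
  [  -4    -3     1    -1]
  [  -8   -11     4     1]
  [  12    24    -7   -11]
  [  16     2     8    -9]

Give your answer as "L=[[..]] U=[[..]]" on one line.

  R1 -= 2·R0 → [0,-5,2,3]
  R2 -= -3·R0 → [0,15,-4,-14]
  R3 -= -4·R0 → [0,-10,12,-13]
  R2 -= -3·R1 → [0,0,2,-5]
  R3 -= 2·R1 → [0,0,8,-19]
  R3 -= 4·R2 → [0,0,0,1]

L=[[1,0,0,0],[2,1,0,0],[-3,-3,1,0],[-4,2,4,1]] U=[[-4,-3,1,-1],[0,-5,2,3],[0,0,2,-5],[0,0,0,1]]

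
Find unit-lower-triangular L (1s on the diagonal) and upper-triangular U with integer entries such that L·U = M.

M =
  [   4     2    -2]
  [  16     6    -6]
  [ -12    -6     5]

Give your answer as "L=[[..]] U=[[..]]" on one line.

L=[[1,0,0],[4,1,0],[-3,0,1]] U=[[4,2,-2],[0,-2,2],[0,0,-1]]

  row1 -= 4·row0 → [0,-2,2]
  row2 -= -3·row0 → [0,0,-1]
  row2 -= 0·row1 → [0,0,-1]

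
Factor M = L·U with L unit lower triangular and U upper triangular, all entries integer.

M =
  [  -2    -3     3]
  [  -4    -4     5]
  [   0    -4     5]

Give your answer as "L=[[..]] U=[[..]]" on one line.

L=[[1,0,0],[2,1,0],[0,-2,1]] U=[[-2,-3,3],[0,2,-1],[0,0,3]]

  row1 -= 2·row0 → [0,2,-1]
  row2 -= 0·row0 → [0,-4,5]
  row2 -= -2·row1 → [0,0,3]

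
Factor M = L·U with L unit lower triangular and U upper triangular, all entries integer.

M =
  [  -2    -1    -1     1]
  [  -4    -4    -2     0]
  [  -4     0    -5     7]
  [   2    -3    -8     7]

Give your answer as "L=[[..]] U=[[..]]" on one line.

L=[[1,0,0,0],[2,1,0,0],[2,-1,1,0],[-1,2,3,1]] U=[[-2,-1,-1,1],[0,-2,0,-2],[0,0,-3,3],[0,0,0,3]]

  r1 -= 2·r0 → [0,-2,0,-2]
  r2 -= 2·r0 → [0,2,-3,5]
  r3 -= -1·r0 → [0,-4,-9,8]
  r2 -= -1·r1 → [0,0,-3,3]
  r3 -= 2·r1 → [0,0,-9,12]
  r3 -= 3·r2 → [0,0,0,3]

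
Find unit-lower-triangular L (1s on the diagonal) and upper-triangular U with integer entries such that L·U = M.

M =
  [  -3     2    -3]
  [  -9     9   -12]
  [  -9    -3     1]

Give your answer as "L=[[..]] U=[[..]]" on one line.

L=[[1,0,0],[3,1,0],[3,-3,1]] U=[[-3,2,-3],[0,3,-3],[0,0,1]]

  row1 -= 3·row0 → [0,3,-3]
  row2 -= 3·row0 → [0,-9,10]
  row2 -= -3·row1 → [0,0,1]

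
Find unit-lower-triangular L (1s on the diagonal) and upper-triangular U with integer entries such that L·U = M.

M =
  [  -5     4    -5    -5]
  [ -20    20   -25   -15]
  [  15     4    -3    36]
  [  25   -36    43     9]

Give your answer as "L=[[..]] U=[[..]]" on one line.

L=[[1,0,0,0],[4,1,0,0],[-3,4,1,0],[-5,-4,-1,1]] U=[[-5,4,-5,-5],[0,4,-5,5],[0,0,2,1],[0,0,0,5]]

  r1 -= 4·r0 → [0,4,-5,5]
  r2 -= -3·r0 → [0,16,-18,21]
  r3 -= -5·r0 → [0,-16,18,-16]
  r2 -= 4·r1 → [0,0,2,1]
  r3 -= -4·r1 → [0,0,-2,4]
  r3 -= -1·r2 → [0,0,0,5]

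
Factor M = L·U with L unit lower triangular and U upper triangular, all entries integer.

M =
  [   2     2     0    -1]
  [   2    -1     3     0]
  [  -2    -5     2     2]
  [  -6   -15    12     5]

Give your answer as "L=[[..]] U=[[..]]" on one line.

  R1 -= 1·R0 → [0,-3,3,1]
  R2 -= -1·R0 → [0,-3,2,1]
  R3 -= -3·R0 → [0,-9,12,2]
  R2 -= 1·R1 → [0,0,-1,0]
  R3 -= 3·R1 → [0,0,3,-1]
  R3 -= -3·R2 → [0,0,0,-1]

L=[[1,0,0,0],[1,1,0,0],[-1,1,1,0],[-3,3,-3,1]] U=[[2,2,0,-1],[0,-3,3,1],[0,0,-1,0],[0,0,0,-1]]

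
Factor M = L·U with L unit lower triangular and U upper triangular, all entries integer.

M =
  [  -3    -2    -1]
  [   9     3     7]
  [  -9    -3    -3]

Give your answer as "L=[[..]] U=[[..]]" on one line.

L=[[1,0,0],[-3,1,0],[3,-1,1]] U=[[-3,-2,-1],[0,-3,4],[0,0,4]]

  r1 -= -3·r0 → [0,-3,4]
  r2 -= 3·r0 → [0,3,0]
  r2 -= -1·r1 → [0,0,4]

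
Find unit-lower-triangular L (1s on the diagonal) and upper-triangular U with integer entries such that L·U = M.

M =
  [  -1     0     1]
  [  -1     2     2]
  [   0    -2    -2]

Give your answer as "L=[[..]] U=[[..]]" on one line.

L=[[1,0,0],[1,1,0],[0,-1,1]] U=[[-1,0,1],[0,2,1],[0,0,-1]]

  R1 -= 1·R0 → [0,2,1]
  R2 -= 0·R0 → [0,-2,-2]
  R2 -= -1·R1 → [0,0,-1]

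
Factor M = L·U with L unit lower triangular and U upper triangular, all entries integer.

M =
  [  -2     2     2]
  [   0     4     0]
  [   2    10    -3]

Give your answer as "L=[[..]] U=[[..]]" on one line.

  r1 -= 0·r0 → [0,4,0]
  r2 -= -1·r0 → [0,12,-1]
  r2 -= 3·r1 → [0,0,-1]

L=[[1,0,0],[0,1,0],[-1,3,1]] U=[[-2,2,2],[0,4,0],[0,0,-1]]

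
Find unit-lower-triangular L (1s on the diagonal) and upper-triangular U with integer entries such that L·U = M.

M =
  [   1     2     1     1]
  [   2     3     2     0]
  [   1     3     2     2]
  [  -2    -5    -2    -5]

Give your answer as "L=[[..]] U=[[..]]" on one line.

  R1 -= 2·R0 → [0,-1,0,-2]
  R2 -= 1·R0 → [0,1,1,1]
  R3 -= -2·R0 → [0,-1,0,-3]
  R2 -= -1·R1 → [0,0,1,-1]
  R3 -= 1·R1 → [0,0,0,-1]
  R3 -= 0·R2 → [0,0,0,-1]

L=[[1,0,0,0],[2,1,0,0],[1,-1,1,0],[-2,1,0,1]] U=[[1,2,1,1],[0,-1,0,-2],[0,0,1,-1],[0,0,0,-1]]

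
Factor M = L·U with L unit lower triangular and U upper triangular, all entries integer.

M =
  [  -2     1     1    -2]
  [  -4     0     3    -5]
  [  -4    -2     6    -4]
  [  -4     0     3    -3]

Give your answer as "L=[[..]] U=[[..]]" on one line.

  r1 -= 2·r0 → [0,-2,1,-1]
  r2 -= 2·r0 → [0,-4,4,0]
  r3 -= 2·r0 → [0,-2,1,1]
  r2 -= 2·r1 → [0,0,2,2]
  r3 -= 1·r1 → [0,0,0,2]
  r3 -= 0·r2 → [0,0,0,2]

L=[[1,0,0,0],[2,1,0,0],[2,2,1,0],[2,1,0,1]] U=[[-2,1,1,-2],[0,-2,1,-1],[0,0,2,2],[0,0,0,2]]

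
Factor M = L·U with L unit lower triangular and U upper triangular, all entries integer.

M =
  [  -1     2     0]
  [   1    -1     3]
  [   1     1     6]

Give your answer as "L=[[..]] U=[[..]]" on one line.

L=[[1,0,0],[-1,1,0],[-1,3,1]] U=[[-1,2,0],[0,1,3],[0,0,-3]]

  r1 -= -1·r0 → [0,1,3]
  r2 -= -1·r0 → [0,3,6]
  r2 -= 3·r1 → [0,0,-3]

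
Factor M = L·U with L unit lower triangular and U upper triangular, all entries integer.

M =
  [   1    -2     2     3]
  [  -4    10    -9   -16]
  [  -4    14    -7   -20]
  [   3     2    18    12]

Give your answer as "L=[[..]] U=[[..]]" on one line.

L=[[1,0,0,0],[-4,1,0,0],[-4,3,1,0],[3,4,4,1]] U=[[1,-2,2,3],[0,2,-1,-4],[0,0,4,4],[0,0,0,3]]

  row1 -= -4·row0 → [0,2,-1,-4]
  row2 -= -4·row0 → [0,6,1,-8]
  row3 -= 3·row0 → [0,8,12,3]
  row2 -= 3·row1 → [0,0,4,4]
  row3 -= 4·row1 → [0,0,16,19]
  row3 -= 4·row2 → [0,0,0,3]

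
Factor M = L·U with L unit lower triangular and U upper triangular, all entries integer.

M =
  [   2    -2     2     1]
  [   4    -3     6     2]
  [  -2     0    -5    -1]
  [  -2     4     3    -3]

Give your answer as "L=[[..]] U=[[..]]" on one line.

  R1 -= 2·R0 → [0,1,2,0]
  R2 -= -1·R0 → [0,-2,-3,0]
  R3 -= -1·R0 → [0,2,5,-2]
  R2 -= -2·R1 → [0,0,1,0]
  R3 -= 2·R1 → [0,0,1,-2]
  R3 -= 1·R2 → [0,0,0,-2]

L=[[1,0,0,0],[2,1,0,0],[-1,-2,1,0],[-1,2,1,1]] U=[[2,-2,2,1],[0,1,2,0],[0,0,1,0],[0,0,0,-2]]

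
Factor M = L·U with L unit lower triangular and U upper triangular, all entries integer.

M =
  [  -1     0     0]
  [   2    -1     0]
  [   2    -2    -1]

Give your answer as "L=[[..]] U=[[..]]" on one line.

  r1 -= -2·r0 → [0,-1,0]
  r2 -= -2·r0 → [0,-2,-1]
  r2 -= 2·r1 → [0,0,-1]

L=[[1,0,0],[-2,1,0],[-2,2,1]] U=[[-1,0,0],[0,-1,0],[0,0,-1]]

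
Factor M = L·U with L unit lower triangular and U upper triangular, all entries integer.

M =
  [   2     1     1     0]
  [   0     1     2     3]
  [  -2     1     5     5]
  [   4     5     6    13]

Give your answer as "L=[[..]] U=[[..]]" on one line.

L=[[1,0,0,0],[0,1,0,0],[-1,2,1,0],[2,3,-1,1]] U=[[2,1,1,0],[0,1,2,3],[0,0,2,-1],[0,0,0,3]]

  r1 -= 0·r0 → [0,1,2,3]
  r2 -= -1·r0 → [0,2,6,5]
  r3 -= 2·r0 → [0,3,4,13]
  r2 -= 2·r1 → [0,0,2,-1]
  r3 -= 3·r1 → [0,0,-2,4]
  r3 -= -1·r2 → [0,0,0,3]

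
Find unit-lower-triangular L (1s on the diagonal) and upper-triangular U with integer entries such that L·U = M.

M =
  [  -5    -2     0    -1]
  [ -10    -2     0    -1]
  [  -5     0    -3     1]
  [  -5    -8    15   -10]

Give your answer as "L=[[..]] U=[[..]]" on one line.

L=[[1,0,0,0],[2,1,0,0],[1,1,1,0],[1,-3,-5,1]] U=[[-5,-2,0,-1],[0,2,0,1],[0,0,-3,1],[0,0,0,-1]]

  R1 -= 2·R0 → [0,2,0,1]
  R2 -= 1·R0 → [0,2,-3,2]
  R3 -= 1·R0 → [0,-6,15,-9]
  R2 -= 1·R1 → [0,0,-3,1]
  R3 -= -3·R1 → [0,0,15,-6]
  R3 -= -5·R2 → [0,0,0,-1]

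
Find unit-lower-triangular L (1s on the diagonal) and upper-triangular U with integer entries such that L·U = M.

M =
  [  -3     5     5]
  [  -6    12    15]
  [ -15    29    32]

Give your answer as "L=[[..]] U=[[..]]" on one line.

L=[[1,0,0],[2,1,0],[5,2,1]] U=[[-3,5,5],[0,2,5],[0,0,-3]]

  R1 -= 2·R0 → [0,2,5]
  R2 -= 5·R0 → [0,4,7]
  R2 -= 2·R1 → [0,0,-3]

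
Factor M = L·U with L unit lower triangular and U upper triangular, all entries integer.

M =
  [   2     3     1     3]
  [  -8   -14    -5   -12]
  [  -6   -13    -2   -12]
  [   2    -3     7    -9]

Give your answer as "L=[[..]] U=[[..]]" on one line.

  row1 -= -4·row0 → [0,-2,-1,0]
  row2 -= -3·row0 → [0,-4,1,-3]
  row3 -= 1·row0 → [0,-6,6,-12]
  row2 -= 2·row1 → [0,0,3,-3]
  row3 -= 3·row1 → [0,0,9,-12]
  row3 -= 3·row2 → [0,0,0,-3]

L=[[1,0,0,0],[-4,1,0,0],[-3,2,1,0],[1,3,3,1]] U=[[2,3,1,3],[0,-2,-1,0],[0,0,3,-3],[0,0,0,-3]]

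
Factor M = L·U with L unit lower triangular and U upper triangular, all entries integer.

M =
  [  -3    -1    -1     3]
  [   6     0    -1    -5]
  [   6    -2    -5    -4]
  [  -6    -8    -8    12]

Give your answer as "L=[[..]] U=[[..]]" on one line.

  r1 -= -2·r0 → [0,-2,-3,1]
  r2 -= -2·r0 → [0,-4,-7,2]
  r3 -= 2·r0 → [0,-6,-6,6]
  r2 -= 2·r1 → [0,0,-1,0]
  r3 -= 3·r1 → [0,0,3,3]
  r3 -= -3·r2 → [0,0,0,3]

L=[[1,0,0,0],[-2,1,0,0],[-2,2,1,0],[2,3,-3,1]] U=[[-3,-1,-1,3],[0,-2,-3,1],[0,0,-1,0],[0,0,0,3]]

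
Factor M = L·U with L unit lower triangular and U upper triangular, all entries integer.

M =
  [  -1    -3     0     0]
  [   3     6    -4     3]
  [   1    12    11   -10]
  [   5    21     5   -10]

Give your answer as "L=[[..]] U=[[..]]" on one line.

L=[[1,0,0,0],[-3,1,0,0],[-1,-3,1,0],[-5,-2,3,1]] U=[[-1,-3,0,0],[0,-3,-4,3],[0,0,-1,-1],[0,0,0,-1]]

  R1 -= -3·R0 → [0,-3,-4,3]
  R2 -= -1·R0 → [0,9,11,-10]
  R3 -= -5·R0 → [0,6,5,-10]
  R2 -= -3·R1 → [0,0,-1,-1]
  R3 -= -2·R1 → [0,0,-3,-4]
  R3 -= 3·R2 → [0,0,0,-1]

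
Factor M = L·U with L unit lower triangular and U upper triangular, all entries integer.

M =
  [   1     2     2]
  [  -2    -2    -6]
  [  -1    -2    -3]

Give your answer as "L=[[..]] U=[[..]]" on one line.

  r1 -= -2·r0 → [0,2,-2]
  r2 -= -1·r0 → [0,0,-1]
  r2 -= 0·r1 → [0,0,-1]

L=[[1,0,0],[-2,1,0],[-1,0,1]] U=[[1,2,2],[0,2,-2],[0,0,-1]]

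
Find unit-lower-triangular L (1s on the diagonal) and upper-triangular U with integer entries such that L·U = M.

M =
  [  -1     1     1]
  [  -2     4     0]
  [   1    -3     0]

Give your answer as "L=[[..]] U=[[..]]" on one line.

L=[[1,0,0],[2,1,0],[-1,-1,1]] U=[[-1,1,1],[0,2,-2],[0,0,-1]]

  R1 -= 2·R0 → [0,2,-2]
  R2 -= -1·R0 → [0,-2,1]
  R2 -= -1·R1 → [0,0,-1]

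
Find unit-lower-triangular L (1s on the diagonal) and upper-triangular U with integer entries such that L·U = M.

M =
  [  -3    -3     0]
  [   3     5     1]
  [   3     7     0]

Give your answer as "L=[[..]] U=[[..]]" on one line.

  r1 -= -1·r0 → [0,2,1]
  r2 -= -1·r0 → [0,4,0]
  r2 -= 2·r1 → [0,0,-2]

L=[[1,0,0],[-1,1,0],[-1,2,1]] U=[[-3,-3,0],[0,2,1],[0,0,-2]]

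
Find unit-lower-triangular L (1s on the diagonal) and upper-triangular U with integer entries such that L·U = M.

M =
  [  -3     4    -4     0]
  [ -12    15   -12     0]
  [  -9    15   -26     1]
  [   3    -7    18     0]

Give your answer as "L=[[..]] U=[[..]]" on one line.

  row1 -= 4·row0 → [0,-1,4,0]
  row2 -= 3·row0 → [0,3,-14,1]
  row3 -= -1·row0 → [0,-3,14,0]
  row2 -= -3·row1 → [0,0,-2,1]
  row3 -= 3·row1 → [0,0,2,0]
  row3 -= -1·row2 → [0,0,0,1]

L=[[1,0,0,0],[4,1,0,0],[3,-3,1,0],[-1,3,-1,1]] U=[[-3,4,-4,0],[0,-1,4,0],[0,0,-2,1],[0,0,0,1]]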